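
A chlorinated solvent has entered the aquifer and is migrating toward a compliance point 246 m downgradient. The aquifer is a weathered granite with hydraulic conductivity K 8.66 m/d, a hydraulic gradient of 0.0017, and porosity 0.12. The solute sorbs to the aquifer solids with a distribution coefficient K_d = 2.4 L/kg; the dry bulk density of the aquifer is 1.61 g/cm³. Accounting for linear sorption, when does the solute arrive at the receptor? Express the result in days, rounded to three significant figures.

66600 days

Specific discharge q = 8.66 × 0.0017 = 0.01472 m/d
v_s = q/n_e = 0.01472/0.12 = 0.1227 m/d
Retardation R = 1 + ρ_b·K_d/n = 1 + 1.61×2.4/0.12 = 33.20
Contaminant velocity v_c = v/R = 0.1227/33.20 = 0.003695 m/d
t = L/v_c = 246/0.003695 = 66570 d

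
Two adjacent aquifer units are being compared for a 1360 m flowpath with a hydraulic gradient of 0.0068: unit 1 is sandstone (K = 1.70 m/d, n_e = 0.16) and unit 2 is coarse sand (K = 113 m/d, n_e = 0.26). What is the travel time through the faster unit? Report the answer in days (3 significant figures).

Unit 1 (sandstone): v = 1.70×0.0068/0.16 = 0.07225 m/d, t = 1360/0.07225 = 18820 d
Unit 2 (coarse sand): v = 113×0.0068/0.26 = 2.955 m/d, t = 1360/2.955 = 460.2 d
Faster unit: t = 460 d

460 days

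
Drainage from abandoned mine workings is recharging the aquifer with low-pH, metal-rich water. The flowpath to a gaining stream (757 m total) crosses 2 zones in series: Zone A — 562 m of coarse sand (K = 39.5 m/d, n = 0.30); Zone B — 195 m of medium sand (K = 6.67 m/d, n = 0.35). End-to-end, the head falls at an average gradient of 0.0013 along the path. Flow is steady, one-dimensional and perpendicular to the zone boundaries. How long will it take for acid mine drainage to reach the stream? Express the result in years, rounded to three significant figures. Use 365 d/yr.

For zones in series the flux q is common to all zones; the equivalent conductivity is the harmonic (thickness-weighted) mean, K_eq = L_total / Σ(L_j/K_j).
Σ(L/K) = 562/39.5 + 195/6.67 = 14.23 + 29.24 = 43.46 d
K_eq = L_total / Σ(L/K) = 757 / 43.46 = 17.42 m/d
q = K_eq · i = 17.42 × 0.0013 = 0.02264 m/d (same in every zone)
Zone A: v = q/n = 0.02264/0.30 = 0.07547 m/d → t_A = 562/0.07547 = 7446 d
Zone B: v = q/n = 0.02264/0.35 = 0.06469 m/d → t_B = 195/0.06469 = 3014 d
Total t = 7446 + 3014 = 10460 d
   = 10460 / 365 = 28.7 yr

28.7 years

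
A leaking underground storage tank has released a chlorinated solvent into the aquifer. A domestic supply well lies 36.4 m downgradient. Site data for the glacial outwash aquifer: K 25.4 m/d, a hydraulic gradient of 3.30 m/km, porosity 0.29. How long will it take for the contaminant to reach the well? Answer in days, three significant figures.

Specific discharge q = 25.4 × 0.0033 = 0.08382 m/d
v_s = q/n_e = 0.08382/0.29 = 0.2890 m/d
t = L / v = 36.4 / 0.2890 = 125.9 d

126 days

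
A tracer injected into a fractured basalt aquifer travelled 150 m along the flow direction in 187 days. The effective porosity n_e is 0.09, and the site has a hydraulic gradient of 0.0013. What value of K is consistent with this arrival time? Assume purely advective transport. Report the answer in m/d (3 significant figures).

v = L / t = 150 / 187 = 0.8021 m/d
K = v · n / i = 0.8021 × 0.09 / 0.0013 = 55.5 m/d

55.5 m/d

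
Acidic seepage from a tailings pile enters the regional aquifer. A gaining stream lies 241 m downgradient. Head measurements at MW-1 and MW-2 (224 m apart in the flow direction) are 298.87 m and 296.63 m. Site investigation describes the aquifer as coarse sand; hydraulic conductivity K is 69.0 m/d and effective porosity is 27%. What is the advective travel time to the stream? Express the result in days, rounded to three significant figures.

94.3 days

Hydraulic gradient i = (298.87 − 296.63) / 224 = 2.24 / 224 = 0.01000
Specific discharge q = 69.0 × 0.01000 = 0.6900 m/d
Average linear velocity = 0.6900 / 0.27 = 2.556 m/d
t = L / v = 241 / 2.556 = 94.30 d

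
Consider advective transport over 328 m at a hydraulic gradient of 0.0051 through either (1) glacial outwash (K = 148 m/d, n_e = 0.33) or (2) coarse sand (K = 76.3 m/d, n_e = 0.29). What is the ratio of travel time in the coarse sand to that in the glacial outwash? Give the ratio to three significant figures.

1.70

Unit 1 (glacial outwash): v = 148×0.0051/0.33 = 2.287 m/d, t = 328/2.287 = 143.4 d
Unit 2 (coarse sand): v = 76.3×0.0051/0.29 = 1.342 m/d, t = 328/1.342 = 244.4 d
t(coarse sand) / t(glacial outwash) = 244.4/143.4 = 1.70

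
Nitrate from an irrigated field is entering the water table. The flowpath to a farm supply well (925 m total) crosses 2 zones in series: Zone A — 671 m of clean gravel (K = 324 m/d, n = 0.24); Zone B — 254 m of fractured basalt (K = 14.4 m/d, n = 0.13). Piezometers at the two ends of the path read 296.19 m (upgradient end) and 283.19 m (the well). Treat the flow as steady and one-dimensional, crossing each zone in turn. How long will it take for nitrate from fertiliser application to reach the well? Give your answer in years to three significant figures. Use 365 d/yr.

0.806 years

Total head drop ΔH = 296.19 − 283.19 = 13.00 m
Continuity: the same q passes through each zone, so ΔH = q·Σ(L_j/K_j) — the zones act as resistances in series.
Σ(L/K) = 671/324 + 254/14.4 = 2.071 + 17.64 = 19.71 d
q = ΔH / Σ(L/K) = 13.00 / 19.71 = 0.6596 m/d (same in every zone)
Zone A: v = q/n = 0.6596/0.24 = 2.748 m/d → t_A = 671/2.748 = 244.2 d
Zone B: v = q/n = 0.6596/0.13 = 5.074 m/d → t_B = 254/5.074 = 50.06 d
Total t = 244.2 + 50.06 = 294.2 d
   = 294.2 / 365 = 0.806 yr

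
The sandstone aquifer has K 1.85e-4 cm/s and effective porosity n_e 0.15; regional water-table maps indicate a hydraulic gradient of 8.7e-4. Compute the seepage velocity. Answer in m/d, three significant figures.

9.27e-4 m/d

K = 1.85e-4 cm/s × 864 = 0.1598 m/d
Darcy flux q = K·i = 0.1598 × 8.7e-4 = 1.391e-4 m/d
Seepage velocity v = q / n = 1.391e-4 / 0.15 = 9.271e-4 m/d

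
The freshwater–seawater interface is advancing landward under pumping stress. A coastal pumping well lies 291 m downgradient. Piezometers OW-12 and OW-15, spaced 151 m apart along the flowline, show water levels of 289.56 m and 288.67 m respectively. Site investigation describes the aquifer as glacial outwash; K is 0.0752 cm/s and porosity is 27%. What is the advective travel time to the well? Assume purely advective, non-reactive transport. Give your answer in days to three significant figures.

Hydraulic gradient i = (289.56 − 288.67) / 151 = 0.89 / 151 = 0.005894
K = 0.0752 cm/s × 864 = 64.97 m/d
Specific discharge q = 64.97 × 0.005894 = 0.3830 m/d
Average linear velocity = 0.3830 / 0.27 = 1.418 m/d
t = L / v = 291 / 1.418 = 205.2 d

205 days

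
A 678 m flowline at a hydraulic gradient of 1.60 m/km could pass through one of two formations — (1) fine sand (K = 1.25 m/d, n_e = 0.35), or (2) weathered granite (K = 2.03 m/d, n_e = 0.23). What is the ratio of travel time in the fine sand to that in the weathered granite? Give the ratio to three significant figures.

Unit 1 (fine sand): v = 1.25×0.0016/0.35 = 0.005714 m/d, t = 678/0.005714 = 118600 d
Unit 2 (weathered granite): v = 2.03×0.0016/0.23 = 0.01412 m/d, t = 678/0.01412 = 48010 d
t(fine sand) / t(weathered granite) = 118600/48010 = 2.47

2.47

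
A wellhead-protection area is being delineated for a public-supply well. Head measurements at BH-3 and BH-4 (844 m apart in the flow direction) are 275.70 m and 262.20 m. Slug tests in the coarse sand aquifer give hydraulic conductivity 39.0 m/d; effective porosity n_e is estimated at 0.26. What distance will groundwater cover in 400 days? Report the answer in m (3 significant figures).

Hydraulic gradient i = (275.70 − 262.20) / 844 = 13.50 / 844 = 0.01600
Darcy flux q = K·i = 39.0 × 0.01600 = 0.6238 m/d
v_s = q/n_e = 0.6238/0.26 = 2.399 m/d
L = v × T = 2.399 × 400 = 959.7 m

960 m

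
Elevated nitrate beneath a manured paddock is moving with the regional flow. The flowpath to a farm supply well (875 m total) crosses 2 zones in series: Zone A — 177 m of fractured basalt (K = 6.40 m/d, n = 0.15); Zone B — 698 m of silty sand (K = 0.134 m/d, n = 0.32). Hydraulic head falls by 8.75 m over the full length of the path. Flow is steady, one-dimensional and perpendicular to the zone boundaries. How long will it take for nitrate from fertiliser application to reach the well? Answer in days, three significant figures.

Steady 1-D flow in series ⇒ the Darcy flux q is identical in every zone and the zone head losses add (resistances L/K in series).
Σ(L/K) = 177/6.40 + 698/0.134 = 27.66 + 5209 = 5237 d
q = ΔH / Σ(L/K) = 8.75 / 5237 = 0.001671 m/d (same in every zone)
Zone A: v = q/n = 0.001671/0.15 = 0.01114 m/d → t_A = 177/0.01114 = 15890 d
Zone B: v = q/n = 0.001671/0.32 = 0.005222 m/d → t_B = 698/0.005222 = 133700 d
Total t = 15890 + 133700 = 149600 d

150000 days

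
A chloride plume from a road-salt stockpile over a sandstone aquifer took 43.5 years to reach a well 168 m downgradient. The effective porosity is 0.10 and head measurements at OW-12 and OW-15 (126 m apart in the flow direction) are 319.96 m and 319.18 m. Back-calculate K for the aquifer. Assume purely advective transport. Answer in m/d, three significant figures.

0.171 m/d

Hydraulic gradient i = (319.96 − 319.18) / 126 = 0.78 / 126 = 0.006190
t = 43.5 years = 15880 d
v = L / t = 168 / 15880 = 0.01058 m/d
K = v · n / i = 0.01058 × 0.10 / 0.006190 = 0.171 m/d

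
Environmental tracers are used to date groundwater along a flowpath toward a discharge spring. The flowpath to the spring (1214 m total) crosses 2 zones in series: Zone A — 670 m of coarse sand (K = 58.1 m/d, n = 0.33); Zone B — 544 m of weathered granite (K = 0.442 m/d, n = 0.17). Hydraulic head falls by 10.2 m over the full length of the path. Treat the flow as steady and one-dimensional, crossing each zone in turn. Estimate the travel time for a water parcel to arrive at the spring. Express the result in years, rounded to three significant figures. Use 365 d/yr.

105 years

Continuity: the same q passes through each zone, so ΔH = q·Σ(L_j/K_j) — the zones act as resistances in series.
Σ(L/K) = 670/58.1 + 544/0.442 = 11.53 + 1231 = 1242 d
q = ΔH / Σ(L/K) = 10.2 / 1242 = 0.008211 m/d (same in every zone)
Zone A: v = q/n = 0.008211/0.33 = 0.02488 m/d → t_A = 670/0.02488 = 26930 d
Zone B: v = q/n = 0.008211/0.17 = 0.04830 m/d → t_B = 544/0.04830 = 11260 d
Total t = 26930 + 11260 = 38190 d
   = 38190 / 365 = 105 yr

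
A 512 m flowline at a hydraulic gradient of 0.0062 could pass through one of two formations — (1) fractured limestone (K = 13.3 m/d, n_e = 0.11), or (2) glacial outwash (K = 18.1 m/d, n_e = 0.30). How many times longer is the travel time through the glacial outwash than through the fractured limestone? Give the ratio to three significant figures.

2.00

Unit 1 (fractured limestone): v = 13.3×0.0062/0.11 = 0.7496 m/d, t = 512/0.7496 = 683.0 d
Unit 2 (glacial outwash): v = 18.1×0.0062/0.30 = 0.3741 m/d, t = 512/0.3741 = 1369 d
t(glacial outwash) / t(fractured limestone) = 1369/683.0 = 2.00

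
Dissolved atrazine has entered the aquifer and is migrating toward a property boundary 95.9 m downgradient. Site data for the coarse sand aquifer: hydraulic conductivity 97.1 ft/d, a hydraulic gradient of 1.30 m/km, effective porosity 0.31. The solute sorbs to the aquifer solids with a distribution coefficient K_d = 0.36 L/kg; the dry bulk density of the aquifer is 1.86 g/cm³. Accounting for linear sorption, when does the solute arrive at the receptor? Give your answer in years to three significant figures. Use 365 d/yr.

K = 97.1 ft/d × 0.3048 = 29.60 m/d
Darcy flux q = K·i = 29.60 × 0.0013 = 0.03847 m/d
v_s = q/n_e = 0.03847/0.31 = 0.1241 m/d
Retardation R = 1 + ρ_b·K_d/n = 1 + 1.86×0.36/0.31 = 3.160
Contaminant velocity v_c = v/R = 0.1241/3.160 = 0.03928 m/d
t = L/v_c = 95.9/0.03928 = 2442 d
   = 2442/365 = 6.69 yr

6.69 years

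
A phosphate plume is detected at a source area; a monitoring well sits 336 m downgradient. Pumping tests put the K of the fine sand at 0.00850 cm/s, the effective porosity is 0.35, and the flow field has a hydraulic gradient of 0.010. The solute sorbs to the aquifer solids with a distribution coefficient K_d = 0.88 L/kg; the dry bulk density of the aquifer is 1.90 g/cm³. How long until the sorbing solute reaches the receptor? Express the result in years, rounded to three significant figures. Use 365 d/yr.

K = 0.00850 cm/s × 864 = 7.344 m/d
Darcy flux q = K·i = 7.344 × 0.010 = 0.07344 m/d
Average linear velocity = 0.07344 / 0.35 = 0.2098 m/d
Retardation R = 1 + ρ_b·K_d/n = 1 + 1.90×0.88/0.35 = 5.777
Contaminant velocity v_c = v/R = 0.2098/5.777 = 0.03632 m/d
t = L/v_c = 336/0.03632 = 9251 d
   = 9251/365 = 25.3 yr

25.3 years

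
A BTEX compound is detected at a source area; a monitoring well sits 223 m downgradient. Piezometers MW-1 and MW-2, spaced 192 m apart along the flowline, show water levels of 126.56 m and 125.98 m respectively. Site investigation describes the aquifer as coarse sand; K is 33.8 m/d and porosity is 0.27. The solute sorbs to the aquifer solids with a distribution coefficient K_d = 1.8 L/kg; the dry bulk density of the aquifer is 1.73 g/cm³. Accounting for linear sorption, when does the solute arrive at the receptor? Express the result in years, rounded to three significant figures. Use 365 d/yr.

Hydraulic gradient i = (126.56 − 125.98) / 192 = 0.58 / 192 = 0.003021
Darcy flux q = K·i = 33.8 × 0.003021 = 0.1021 m/d
Seepage velocity v = q / n = 0.1021 / 0.27 = 0.3782 m/d
Retardation R = 1 + ρ_b·K_d/n = 1 + 1.73×1.8/0.27 = 12.53
Contaminant velocity v_c = v/R = 0.3782/12.53 = 0.03017 m/d
t = L/v_c = 223/0.03017 = 7391 d
   = 7391/365 = 20.2 yr

20.2 years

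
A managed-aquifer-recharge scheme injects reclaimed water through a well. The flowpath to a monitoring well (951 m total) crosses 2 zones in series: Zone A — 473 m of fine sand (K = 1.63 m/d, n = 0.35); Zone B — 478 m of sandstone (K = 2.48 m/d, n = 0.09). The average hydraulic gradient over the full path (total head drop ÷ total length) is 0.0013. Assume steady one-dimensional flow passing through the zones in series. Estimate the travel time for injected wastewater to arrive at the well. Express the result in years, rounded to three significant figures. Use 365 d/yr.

223 years

Steady 1-D flow in series ⇒ the Darcy flux q is identical in every zone and the zone head losses add (resistances L/K in series).
Σ(L/K) = 473/1.63 + 478/2.48 = 290.2 + 192.7 = 482.9 d
K_eq = L_total / Σ(L/K) = 951 / 482.9 = 1.969 m/d
q = K_eq · i = 1.969 × 0.0013 = 0.002560 m/d (same in every zone)
Zone A: v = q/n = 0.002560/0.35 = 0.007314 m/d → t_A = 473/0.007314 = 64670 d
Zone B: v = q/n = 0.002560/0.09 = 0.02844 m/d → t_B = 478/0.02844 = 16800 d
Total t = 64670 + 16800 = 81470 d
   = 81470 / 365 = 223 yr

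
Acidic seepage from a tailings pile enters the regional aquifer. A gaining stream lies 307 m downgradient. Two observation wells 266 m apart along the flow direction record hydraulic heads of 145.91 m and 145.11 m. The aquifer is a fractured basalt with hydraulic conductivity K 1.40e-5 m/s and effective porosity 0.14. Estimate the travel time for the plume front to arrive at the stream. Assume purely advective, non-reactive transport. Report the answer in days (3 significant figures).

Hydraulic gradient i = (145.91 − 145.11) / 266 = 0.80 / 266 = 0.003008
K = 1.40e-5 m/s × 86400 s/d = 1.210 m/d
Darcy flux q = K·i = 1.210 × 0.003008 = 0.003638 m/d
Average linear velocity = 0.003638 / 0.14 = 0.02598 m/d
t = L / v = 307 / 0.02598 = 11810 d

11800 days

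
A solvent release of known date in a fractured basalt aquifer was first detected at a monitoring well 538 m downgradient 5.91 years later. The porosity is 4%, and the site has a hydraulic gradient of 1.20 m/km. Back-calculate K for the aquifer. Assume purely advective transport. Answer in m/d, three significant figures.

8.31 m/d

t = 5.91 years = 2157 d
v = L / t = 538 / 2157 = 0.2494 m/d
K = v · n / i = 0.2494 × 0.04 / 0.0012 = 8.31 m/d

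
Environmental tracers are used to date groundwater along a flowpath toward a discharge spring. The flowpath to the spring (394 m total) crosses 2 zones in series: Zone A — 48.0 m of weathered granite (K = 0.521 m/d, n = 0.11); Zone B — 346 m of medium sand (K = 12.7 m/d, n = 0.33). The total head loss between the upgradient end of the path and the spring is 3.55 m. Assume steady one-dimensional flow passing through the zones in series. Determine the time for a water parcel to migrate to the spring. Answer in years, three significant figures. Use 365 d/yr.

11.0 years

Continuity: the same q passes through each zone, so ΔH = q·Σ(L_j/K_j) — the zones act as resistances in series.
Σ(L/K) = 48.0/0.521 + 346/12.7 = 92.13 + 27.24 = 119.4 d
q = ΔH / Σ(L/K) = 3.55 / 119.4 = 0.02974 m/d (same in every zone)
Zone A: v = q/n = 0.02974/0.11 = 0.2703 m/d → t_A = 48.0/0.2703 = 177.5 d
Zone B: v = q/n = 0.02974/0.33 = 0.09012 m/d → t_B = 346/0.09012 = 3839 d
Total t = 177.5 + 3839 = 4017 d
   = 4017 / 365 = 11.0 yr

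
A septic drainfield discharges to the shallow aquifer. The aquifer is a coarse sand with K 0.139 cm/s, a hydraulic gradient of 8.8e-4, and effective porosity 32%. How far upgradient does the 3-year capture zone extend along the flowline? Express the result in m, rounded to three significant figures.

362 m

K = 0.139 cm/s × 864 = 120.1 m/d
Specific discharge q = 120.1 × 8.8e-4 = 0.1057 m/d
Average linear velocity = 0.1057 / 0.32 = 0.3303 m/d
T = 3 yr × 365 = 1095 d
L = v × T = 0.3303 × 1095 = 361.6 m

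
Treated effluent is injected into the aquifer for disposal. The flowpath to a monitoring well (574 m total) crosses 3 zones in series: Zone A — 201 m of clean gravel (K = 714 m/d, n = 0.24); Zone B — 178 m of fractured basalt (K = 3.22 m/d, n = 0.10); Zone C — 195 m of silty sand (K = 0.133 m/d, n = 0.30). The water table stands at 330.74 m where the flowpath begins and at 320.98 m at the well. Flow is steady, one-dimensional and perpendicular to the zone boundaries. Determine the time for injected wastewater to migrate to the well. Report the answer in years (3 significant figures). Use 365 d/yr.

53.2 years

Total head drop ΔH = 330.74 − 320.98 = 9.76 m
Continuity: the same q passes through each zone, so ΔH = q·Σ(L_j/K_j) — the zones act as resistances in series.
Σ(L/K) = 201/714 + 178/3.22 + 195/0.133 = 0.2815 + 55.28 + 1466 = 1522 d
q = ΔH / Σ(L/K) = 9.76 / 1522 = 0.006414 m/d (same in every zone)
Zone A: v = q/n = 0.006414/0.24 = 0.02672 m/d → t_A = 201/0.02672 = 7521 d
Zone B: v = q/n = 0.006414/0.10 = 0.06414 m/d → t_B = 178/0.06414 = 2775 d
Zone C: v = q/n = 0.006414/0.30 = 0.02138 m/d → t_C = 195/0.02138 = 9121 d
Total t = 7521 + 2775 + 9121 = 19420 d
   = 19420 / 365 = 53.2 yr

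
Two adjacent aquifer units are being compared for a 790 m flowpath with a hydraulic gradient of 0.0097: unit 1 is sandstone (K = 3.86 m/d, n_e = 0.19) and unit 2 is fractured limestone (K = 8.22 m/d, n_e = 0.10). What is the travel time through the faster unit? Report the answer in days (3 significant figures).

Unit 1 (sandstone): v = 3.86×0.0097/0.19 = 0.1971 m/d, t = 790/0.1971 = 4009 d
Unit 2 (fractured limestone): v = 8.22×0.0097/0.10 = 0.7973 m/d, t = 790/0.7973 = 990.8 d
Faster unit: t = 991 d

991 days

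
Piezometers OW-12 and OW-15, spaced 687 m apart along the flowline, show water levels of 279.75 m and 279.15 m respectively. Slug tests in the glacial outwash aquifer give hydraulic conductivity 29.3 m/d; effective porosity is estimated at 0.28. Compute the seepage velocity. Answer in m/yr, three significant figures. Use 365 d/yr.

Hydraulic gradient i = (279.75 − 279.15) / 687 = 0.60 / 687 = 8.734e-4
q = Ki = 29.3 × 8.734e-4 = 0.02559 m/d
Average linear velocity = 0.02559 / 0.28 = 0.09139 m/d
   = 0.09139 × 365 = 33.4 m/yr

33.4 m/yr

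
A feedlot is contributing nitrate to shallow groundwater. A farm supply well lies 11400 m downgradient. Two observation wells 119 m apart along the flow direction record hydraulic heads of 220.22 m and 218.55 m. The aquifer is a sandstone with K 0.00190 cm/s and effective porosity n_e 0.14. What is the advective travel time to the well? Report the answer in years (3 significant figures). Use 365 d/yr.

Hydraulic gradient i = (220.22 − 218.55) / 119 = 1.67 / 119 = 0.01403
K = 0.00190 cm/s × 864 = 1.642 m/d
Specific discharge q = 1.642 × 0.01403 = 0.02304 m/d
Average linear velocity = 0.02304 / 0.14 = 0.1646 m/d
t = L / v = 11400 / 0.1646 = 69280 d
   = 69280 / 365 = 190 yr

190 years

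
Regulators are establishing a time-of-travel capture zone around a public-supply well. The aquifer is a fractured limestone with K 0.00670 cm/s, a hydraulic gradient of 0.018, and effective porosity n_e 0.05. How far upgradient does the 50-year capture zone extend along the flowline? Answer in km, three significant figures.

38.0 km

K = 0.00670 cm/s × 864 = 5.789 m/d
Specific discharge q = 5.789 × 0.018 = 0.1042 m/d
v_s = q/n_e = 0.1042/0.05 = 2.084 m/d
T = 50 yr × 365 = 18250 d
L = v × T = 2.084 × 18250 = 38030 m
   = 38.0 km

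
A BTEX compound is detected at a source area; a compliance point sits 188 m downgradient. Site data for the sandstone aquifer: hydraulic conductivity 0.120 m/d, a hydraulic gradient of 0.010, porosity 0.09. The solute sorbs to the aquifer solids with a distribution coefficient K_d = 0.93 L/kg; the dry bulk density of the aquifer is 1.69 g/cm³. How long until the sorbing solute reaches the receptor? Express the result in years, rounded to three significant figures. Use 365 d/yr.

713 years

Specific discharge q = 0.120 × 0.010 = 0.001200 m/d
v_s = q/n_e = 0.001200/0.09 = 0.01333 m/d
Retardation R = 1 + ρ_b·K_d/n = 1 + 1.69×0.93/0.09 = 18.46
Contaminant velocity v_c = v/R = 0.01333/18.46 = 7.222e-4 m/d
t = L/v_c = 188/7.222e-4 = 260300 d
   = 260300/365 = 713 yr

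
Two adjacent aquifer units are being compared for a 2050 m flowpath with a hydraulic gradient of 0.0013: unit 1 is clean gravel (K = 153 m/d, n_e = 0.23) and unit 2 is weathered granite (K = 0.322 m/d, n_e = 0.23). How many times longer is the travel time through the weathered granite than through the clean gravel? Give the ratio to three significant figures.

Unit 1 (clean gravel): v = 153×0.0013/0.23 = 0.8648 m/d, t = 2050/0.8648 = 2371 d
Unit 2 (weathered granite): v = 0.322×0.0013/0.23 = 0.001820 m/d, t = 2050/0.001820 = 1.126e6 d
t(weathered granite) / t(clean gravel) = 1.126e6/2371 = 475

475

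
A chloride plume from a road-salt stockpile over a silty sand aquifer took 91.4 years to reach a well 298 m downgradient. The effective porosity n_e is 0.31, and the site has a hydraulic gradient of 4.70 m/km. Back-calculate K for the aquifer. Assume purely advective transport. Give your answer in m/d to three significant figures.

t = 91.4 years = 33360 d
v = L / t = 298 / 33360 = 0.008933 m/d
K = v · n / i = 0.008933 × 0.31 / 0.0047 = 0.589 m/d

0.589 m/d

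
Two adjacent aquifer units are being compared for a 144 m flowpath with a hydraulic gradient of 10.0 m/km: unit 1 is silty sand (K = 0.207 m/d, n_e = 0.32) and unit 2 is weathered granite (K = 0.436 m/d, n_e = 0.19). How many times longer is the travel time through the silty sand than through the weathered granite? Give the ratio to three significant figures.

Unit 1 (silty sand): v = 0.207×0.010/0.32 = 0.006469 m/d, t = 144/0.006469 = 22260 d
Unit 2 (weathered granite): v = 0.436×0.010/0.19 = 0.02295 m/d, t = 144/0.02295 = 6275 d
t(silty sand) / t(weathered granite) = 22260/6275 = 3.55

3.55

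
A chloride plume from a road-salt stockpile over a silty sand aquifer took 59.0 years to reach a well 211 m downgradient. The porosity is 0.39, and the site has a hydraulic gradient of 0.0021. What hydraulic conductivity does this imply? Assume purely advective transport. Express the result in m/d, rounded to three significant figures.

t = 59.0 years = 21540 d
v = L / t = 211 / 21540 = 0.009798 m/d
K = v · n / i = 0.009798 × 0.39 / 0.0021 = 1.82 m/d

1.82 m/d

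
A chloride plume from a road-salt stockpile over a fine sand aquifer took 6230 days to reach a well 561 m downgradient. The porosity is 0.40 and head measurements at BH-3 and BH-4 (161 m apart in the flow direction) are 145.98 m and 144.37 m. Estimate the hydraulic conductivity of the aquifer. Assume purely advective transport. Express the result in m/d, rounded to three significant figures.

3.60 m/d

Hydraulic gradient i = (145.98 − 144.37) / 161 = 1.61 / 161 = 0.01000
v = L / t = 561 / 6230 = 0.09005 m/d
K = v · n / i = 0.09005 × 0.40 / 0.01000 = 3.60 m/d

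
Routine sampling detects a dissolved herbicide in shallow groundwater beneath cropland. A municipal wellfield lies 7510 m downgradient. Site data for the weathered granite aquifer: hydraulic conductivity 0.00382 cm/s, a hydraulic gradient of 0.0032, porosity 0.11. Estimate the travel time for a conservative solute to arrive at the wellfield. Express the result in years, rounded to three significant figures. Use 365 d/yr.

K = 0.00382 cm/s × 864 = 3.300 m/d
Darcy flux q = K·i = 3.300 × 0.0032 = 0.01056 m/d
Seepage velocity v = q / n = 0.01056 / 0.11 = 0.09601 m/d
t = L / v = 7510 / 0.09601 = 78220 d
   = 78220 / 365 = 214 yr

214 years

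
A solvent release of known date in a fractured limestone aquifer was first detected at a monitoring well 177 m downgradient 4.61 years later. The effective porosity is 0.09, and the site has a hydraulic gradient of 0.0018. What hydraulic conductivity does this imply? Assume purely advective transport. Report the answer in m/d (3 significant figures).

t = 4.61 years = 1683 d
v = L / t = 177 / 1683 = 0.1052 m/d
K = v · n / i = 0.1052 × 0.09 / 0.0018 = 5.26 m/d

5.26 m/d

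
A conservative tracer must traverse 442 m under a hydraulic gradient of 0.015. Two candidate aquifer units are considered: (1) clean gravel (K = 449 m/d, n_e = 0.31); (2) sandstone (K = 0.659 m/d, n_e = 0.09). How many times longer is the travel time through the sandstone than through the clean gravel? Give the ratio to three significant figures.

198

Unit 1 (clean gravel): v = 449×0.015/0.31 = 21.73 m/d, t = 442/21.73 = 20.34 d
Unit 2 (sandstone): v = 0.659×0.015/0.09 = 0.1098 m/d, t = 442/0.1098 = 4024 d
t(sandstone) / t(clean gravel) = 4024/20.34 = 198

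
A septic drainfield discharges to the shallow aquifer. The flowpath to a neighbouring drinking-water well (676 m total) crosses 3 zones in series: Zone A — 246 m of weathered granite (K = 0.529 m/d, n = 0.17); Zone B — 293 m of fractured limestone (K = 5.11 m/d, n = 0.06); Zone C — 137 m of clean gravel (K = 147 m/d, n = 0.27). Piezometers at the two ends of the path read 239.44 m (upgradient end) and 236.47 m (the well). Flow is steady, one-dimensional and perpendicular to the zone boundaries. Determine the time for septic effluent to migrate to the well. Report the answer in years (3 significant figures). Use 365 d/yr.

Total head drop ΔH = 239.44 − 236.47 = 2.97 m
Steady 1-D flow in series ⇒ the Darcy flux q is identical in every zone and the zone head losses add (resistances L/K in series).
Σ(L/K) = 246/0.529 + 293/5.11 + 137/147 = 465.0 + 57.34 + 0.9320 = 523.3 d
q = ΔH / Σ(L/K) = 2.97 / 523.3 = 0.005676 m/d (same in every zone)
Zone A: v = q/n = 0.005676/0.17 = 0.03339 m/d → t_A = 246/0.03339 = 7368 d
Zone B: v = q/n = 0.005676/0.06 = 0.09459 m/d → t_B = 293/0.09459 = 3098 d
Zone C: v = q/n = 0.005676/0.27 = 0.02102 m/d → t_C = 137/0.02102 = 6517 d
Total t = 7368 + 3098 + 6517 = 16980 d
   = 16980 / 365 = 46.5 yr

46.5 years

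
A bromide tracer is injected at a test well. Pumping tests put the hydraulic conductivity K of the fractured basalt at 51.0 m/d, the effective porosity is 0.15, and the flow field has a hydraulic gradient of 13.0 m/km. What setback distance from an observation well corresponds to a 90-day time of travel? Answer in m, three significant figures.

398 m

Darcy flux q = K·i = 51.0 × 0.013 = 0.6630 m/d
v = Ki/n = 51.0·0.013/0.15 = 4.420 m/d
L = v × T = 4.420 × 90 = 397.8 m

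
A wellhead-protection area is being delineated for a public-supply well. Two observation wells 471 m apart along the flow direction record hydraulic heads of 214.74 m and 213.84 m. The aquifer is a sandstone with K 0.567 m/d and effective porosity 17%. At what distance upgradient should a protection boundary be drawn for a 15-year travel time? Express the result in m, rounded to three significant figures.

Hydraulic gradient i = (214.74 − 213.84) / 471 = 0.90 / 471 = 0.001911
q = Ki = 0.567 × 0.001911 = 0.001083 m/d
v_s = q/n_e = 0.001083/0.17 = 0.006373 m/d
T = 15 yr × 365 = 5475 d
L = v × T = 0.006373 × 5475 = 34.89 m

34.9 m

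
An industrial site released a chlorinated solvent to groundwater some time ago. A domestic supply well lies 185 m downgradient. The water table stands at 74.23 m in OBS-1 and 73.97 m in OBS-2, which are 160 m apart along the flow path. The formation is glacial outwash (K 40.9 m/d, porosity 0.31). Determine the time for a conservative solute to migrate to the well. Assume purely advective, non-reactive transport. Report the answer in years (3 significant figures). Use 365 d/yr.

2.36 years

Hydraulic gradient i = (74.23 − 73.97) / 160 = 0.26 / 160 = 0.001625
Specific discharge q = 40.9 × 0.001625 = 0.06646 m/d
Average linear velocity = 0.06646 / 0.31 = 0.2144 m/d
t = L / v = 185 / 0.2144 = 862.9 d
   = 862.9 / 365 = 2.36 yr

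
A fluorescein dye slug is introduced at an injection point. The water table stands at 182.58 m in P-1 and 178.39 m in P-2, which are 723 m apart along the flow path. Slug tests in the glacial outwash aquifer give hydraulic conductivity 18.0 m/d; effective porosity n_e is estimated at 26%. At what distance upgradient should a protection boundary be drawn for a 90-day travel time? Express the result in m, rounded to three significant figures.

Hydraulic gradient i = (182.58 − 178.39) / 723 = 4.19 / 723 = 0.005795
q = Ki = 18.0 × 0.005795 = 0.1043 m/d
Seepage velocity v = q / n = 0.1043 / 0.26 = 0.4012 m/d
L = v × T = 0.4012 × 90 = 36.11 m

36.1 m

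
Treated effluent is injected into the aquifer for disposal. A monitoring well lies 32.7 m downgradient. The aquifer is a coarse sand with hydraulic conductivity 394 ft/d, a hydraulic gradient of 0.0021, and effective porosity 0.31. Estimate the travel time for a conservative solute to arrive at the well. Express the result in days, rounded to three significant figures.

40.2 days

K = 394 ft/d × 0.3048 = 120.1 m/d
Specific discharge q = 120.1 × 0.0021 = 0.2522 m/d
v = Ki/n = 120.1·0.0021/0.31 = 0.8135 m/d
t = L / v = 32.7 / 0.8135 = 40.20 d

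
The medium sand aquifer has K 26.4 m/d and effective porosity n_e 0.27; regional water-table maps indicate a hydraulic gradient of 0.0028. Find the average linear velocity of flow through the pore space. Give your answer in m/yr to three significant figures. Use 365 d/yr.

99.9 m/yr

Darcy flux q = K·i = 26.4 × 0.0028 = 0.07392 m/d
v = Ki/n = 26.4·0.0028/0.27 = 0.2738 m/d
   = 0.2738 × 365 = 99.9 m/yr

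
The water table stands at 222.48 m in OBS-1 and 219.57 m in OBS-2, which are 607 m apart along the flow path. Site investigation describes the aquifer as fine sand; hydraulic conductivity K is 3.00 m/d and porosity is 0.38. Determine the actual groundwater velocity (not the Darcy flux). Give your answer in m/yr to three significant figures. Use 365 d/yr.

Hydraulic gradient i = (222.48 − 219.57) / 607 = 2.91 / 607 = 0.004794
q = Ki = 3.00 × 0.004794 = 0.01438 m/d
v = Ki/n = 3.00·0.004794/0.38 = 0.03785 m/d
   = 0.03785 × 365 = 13.8 m/yr

13.8 m/yr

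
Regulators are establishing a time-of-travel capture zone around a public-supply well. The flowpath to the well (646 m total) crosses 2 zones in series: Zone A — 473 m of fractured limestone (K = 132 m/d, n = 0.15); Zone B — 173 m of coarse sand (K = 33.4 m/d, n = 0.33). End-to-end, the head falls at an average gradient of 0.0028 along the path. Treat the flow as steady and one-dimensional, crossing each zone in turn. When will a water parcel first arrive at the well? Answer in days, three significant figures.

Steady 1-D flow in series ⇒ the Darcy flux q is identical in every zone and the zone head losses add (resistances L/K in series).
Σ(L/K) = 473/132 + 173/33.4 = 3.583 + 5.180 = 8.763 d
K_eq = L_total / Σ(L/K) = 646 / 8.763 = 73.72 m/d
q = K_eq · i = 73.72 × 0.0028 = 0.2064 m/d (same in every zone)
Zone A: v = q/n = 0.2064/0.15 = 1.376 m/d → t_A = 473/1.376 = 343.7 d
Zone B: v = q/n = 0.2064/0.33 = 0.6255 m/d → t_B = 173/0.6255 = 276.6 d
Total t = 343.7 + 276.6 = 620.3 d

620 days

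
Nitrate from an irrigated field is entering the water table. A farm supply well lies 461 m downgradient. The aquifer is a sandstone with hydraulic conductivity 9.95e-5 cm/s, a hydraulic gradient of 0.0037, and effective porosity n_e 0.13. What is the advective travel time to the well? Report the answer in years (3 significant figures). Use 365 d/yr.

516 years

K = 9.95e-5 cm/s × 864 = 0.08597 m/d
Specific discharge q = 0.08597 × 0.0037 = 3.181e-4 m/d
v_s = q/n_e = 3.181e-4/0.13 = 0.002447 m/d
t = L / v = 461 / 0.002447 = 188400 d
   = 188400 / 365 = 516 yr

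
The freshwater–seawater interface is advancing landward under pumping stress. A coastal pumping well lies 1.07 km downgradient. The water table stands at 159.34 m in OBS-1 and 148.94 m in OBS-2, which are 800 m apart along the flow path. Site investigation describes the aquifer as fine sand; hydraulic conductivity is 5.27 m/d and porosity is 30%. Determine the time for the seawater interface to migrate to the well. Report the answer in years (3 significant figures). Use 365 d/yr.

12.8 years

Hydraulic gradient i = (159.34 − 148.94) / 800 = 10.40 / 800 = 0.01300
Darcy flux q = K·i = 5.27 × 0.01300 = 0.06851 m/d
Seepage velocity v = q / n = 0.06851 / 0.30 = 0.2284 m/d
L = 1.07 km = 1070 m
t = L / v = 1070 / 0.2284 = 4685 d
   = 4685 / 365 = 12.8 yr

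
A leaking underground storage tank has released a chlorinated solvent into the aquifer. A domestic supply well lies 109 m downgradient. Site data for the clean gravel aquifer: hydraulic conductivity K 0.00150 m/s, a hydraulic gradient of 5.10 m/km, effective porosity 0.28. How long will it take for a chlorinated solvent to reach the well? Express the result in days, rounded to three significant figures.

K = 0.00150 m/s × 86400 s/d = 129.6 m/d
Specific discharge q = 129.6 × 0.0051 = 0.6610 m/d
Average linear velocity = 0.6610 / 0.28 = 2.361 m/d
t = L / v = 109 / 2.361 = 46.18 d

46.2 days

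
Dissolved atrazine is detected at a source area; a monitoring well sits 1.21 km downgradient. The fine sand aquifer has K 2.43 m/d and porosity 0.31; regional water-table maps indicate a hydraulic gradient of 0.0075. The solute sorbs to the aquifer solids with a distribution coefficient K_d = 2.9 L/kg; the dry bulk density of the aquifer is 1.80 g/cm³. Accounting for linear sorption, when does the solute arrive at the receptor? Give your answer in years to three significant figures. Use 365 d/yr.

Darcy flux q = K·i = 2.43 × 0.0075 = 0.01823 m/d
v = Ki/n = 2.43·0.0075/0.31 = 0.05879 m/d
Retardation R = 1 + ρ_b·K_d/n = 1 + 1.80×2.9/0.31 = 17.84
Contaminant velocity v_c = v/R = 0.05879/17.84 = 0.003296 m/d
L = 1.21 km = 1210 m
t = L/v_c = 1210/0.003296 = 367100 d
   = 367100/365 = 1010 yr

1010 years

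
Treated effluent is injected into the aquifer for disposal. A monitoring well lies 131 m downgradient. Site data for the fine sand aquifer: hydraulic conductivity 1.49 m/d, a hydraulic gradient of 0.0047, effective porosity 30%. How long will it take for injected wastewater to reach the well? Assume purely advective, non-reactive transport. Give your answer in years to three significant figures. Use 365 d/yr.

Darcy flux q = K·i = 1.49 × 0.0047 = 0.007003 m/d
v = Ki/n = 1.49·0.0047/0.30 = 0.02334 m/d
t = L / v = 131 / 0.02334 = 5612 d
   = 5612 / 365 = 15.4 yr

15.4 years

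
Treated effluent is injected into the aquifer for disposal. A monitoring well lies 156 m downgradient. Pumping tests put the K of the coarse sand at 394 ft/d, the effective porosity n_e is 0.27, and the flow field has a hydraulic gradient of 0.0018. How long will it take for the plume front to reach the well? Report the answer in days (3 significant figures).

195 days

K = 394 ft/d × 0.3048 = 120.1 m/d
Darcy flux q = K·i = 120.1 × 0.0018 = 0.2162 m/d
v = Ki/n = 120.1·0.0018/0.27 = 0.8006 m/d
t = L / v = 156 / 0.8006 = 194.9 d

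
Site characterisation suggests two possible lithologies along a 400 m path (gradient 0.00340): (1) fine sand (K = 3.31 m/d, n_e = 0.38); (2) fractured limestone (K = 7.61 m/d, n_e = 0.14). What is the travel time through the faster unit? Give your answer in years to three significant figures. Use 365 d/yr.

Unit 1 (fine sand): v = 3.31×0.0034/0.38 = 0.02962 m/d, t = 400/0.02962 = 13510 d
Unit 2 (fractured limestone): v = 7.61×0.0034/0.14 = 0.1848 m/d, t = 400/0.1848 = 2164 d
Faster: 2164 d / 365 = 5.93 yr

5.93 years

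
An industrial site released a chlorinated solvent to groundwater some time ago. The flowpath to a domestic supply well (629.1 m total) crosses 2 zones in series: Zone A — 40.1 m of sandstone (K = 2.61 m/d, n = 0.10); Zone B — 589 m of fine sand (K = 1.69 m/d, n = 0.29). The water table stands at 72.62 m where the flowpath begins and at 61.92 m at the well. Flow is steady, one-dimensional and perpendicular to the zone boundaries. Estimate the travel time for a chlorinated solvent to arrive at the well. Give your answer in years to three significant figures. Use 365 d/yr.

Total head drop ΔH = 72.62 − 61.92 = 10.70 m
Steady 1-D flow in series ⇒ the Darcy flux q is identical in every zone and the zone head losses add (resistances L/K in series).
Σ(L/K) = 40.1/2.61 + 589/1.69 = 15.36 + 348.5 = 363.9 d
q = ΔH / Σ(L/K) = 10.70 / 363.9 = 0.02940 m/d (same in every zone)
Zone A: v = q/n = 0.02940/0.10 = 0.2940 m/d → t_A = 40.1/0.2940 = 136.4 d
Zone B: v = q/n = 0.02940/0.29 = 0.1014 m/d → t_B = 589/0.1014 = 5809 d
Total t = 136.4 + 5809 = 5945 d
   = 5945 / 365 = 16.3 yr

16.3 years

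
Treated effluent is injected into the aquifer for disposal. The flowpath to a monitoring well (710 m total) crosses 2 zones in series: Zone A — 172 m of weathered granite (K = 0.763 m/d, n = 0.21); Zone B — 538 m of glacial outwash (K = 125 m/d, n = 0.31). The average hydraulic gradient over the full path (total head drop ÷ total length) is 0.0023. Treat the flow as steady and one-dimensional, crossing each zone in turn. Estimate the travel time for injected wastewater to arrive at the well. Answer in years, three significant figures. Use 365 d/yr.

Continuity: the same q passes through each zone, so ΔH = q·Σ(L_j/K_j) — the zones act as resistances in series.
Σ(L/K) = 172/0.763 + 538/125 = 225.4 + 4.304 = 229.7 d
K_eq = L_total / Σ(L/K) = 710 / 229.7 = 3.091 m/d
q = K_eq · i = 3.091 × 0.0023 = 0.007108 m/d (same in every zone)
Zone A: v = q/n = 0.007108/0.21 = 0.03385 m/d → t_A = 172/0.03385 = 5081 d
Zone B: v = q/n = 0.007108/0.31 = 0.02293 m/d → t_B = 538/0.02293 = 23460 d
Total t = 5081 + 23460 = 28540 d
   = 28540 / 365 = 78.2 yr

78.2 years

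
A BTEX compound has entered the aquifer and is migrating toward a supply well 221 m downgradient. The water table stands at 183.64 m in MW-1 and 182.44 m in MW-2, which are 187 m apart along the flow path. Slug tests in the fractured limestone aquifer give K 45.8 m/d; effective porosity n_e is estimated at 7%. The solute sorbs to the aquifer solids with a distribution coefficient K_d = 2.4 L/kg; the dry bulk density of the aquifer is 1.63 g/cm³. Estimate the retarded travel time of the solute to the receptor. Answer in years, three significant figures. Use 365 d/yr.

8.20 years

Hydraulic gradient i = (183.64 − 182.44) / 187 = 1.20 / 187 = 0.006417
Darcy flux q = K·i = 45.8 × 0.006417 = 0.2939 m/d
v = Ki/n = 45.8·0.006417/0.07 = 4.199 m/d
Retardation R = 1 + ρ_b·K_d/n = 1 + 1.63×2.4/0.07 = 56.89
Contaminant velocity v_c = v/R = 4.199/56.89 = 0.07381 m/d
t = L/v_c = 221/0.07381 = 2994 d
   = 2994/365 = 8.20 yr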